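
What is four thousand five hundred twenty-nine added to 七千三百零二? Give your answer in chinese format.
Convert four thousand five hundred twenty-nine (English words) → 4×1000 + 5×100 + 29 = 4529 (decimal)
Convert 七千三百零二 (Chinese numeral) → 7×1000 + 3×100 + 2 = 7302 (decimal)
Compute 4529 + 7302 = 11831
Convert 11831 (decimal) → 11831 = 1×10000 + 1×1000 + 8×100 + 3×10 + 1 → 一万一千八百三十一 (Chinese numeral)
一万一千八百三十一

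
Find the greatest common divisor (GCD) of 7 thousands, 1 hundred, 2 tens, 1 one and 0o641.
Convert 7 thousands, 1 hundred, 2 tens, 1 one (place-value notation) → 7×1000 + 1×100 + 2×10 + 1 = 7121 (decimal)
Convert 0o641 (octal) → 6×64 + 4×8 + 1 = 417 (decimal)
Compute gcd(7121, 417) = 1
1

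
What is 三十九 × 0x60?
Convert 三十九 (Chinese numeral) → 3×10 + 9 = 39 (decimal)
Convert 0x60 (hexadecimal) → 6×16 = 96 (decimal)
Compute 39 × 96 = 3744
3744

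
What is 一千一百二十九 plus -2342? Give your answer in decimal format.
Convert 一千一百二十九 (Chinese numeral) → 1×1000 + 1×100 + 2×10 + 9 = 1129 (decimal)
Compute 1129 + -2342 = -1213
-1213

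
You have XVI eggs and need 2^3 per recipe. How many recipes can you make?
Convert XVI (Roman numeral) → 10 + 5 + 1 = 16 (decimal)
Convert 2^3 (power) → 8 (decimal)
Compute 16 ÷ 8 = 2
2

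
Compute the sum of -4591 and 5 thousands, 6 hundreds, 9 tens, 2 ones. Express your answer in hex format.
Convert 5 thousands, 6 hundreds, 9 tens, 2 ones (place-value notation) → 5×1000 + 6×100 + 9×10 + 2 = 5692 (decimal)
Compute -4591 + 5692 = 1101
Convert 1101 (decimal) → 1101 = 4×256 + 4×16 + 13 → 0x44D (hexadecimal)
0x44D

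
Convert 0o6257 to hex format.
Convert 0o6257 (octal) → 6×512 + 2×64 + 5×8 + 7 = 3247 (decimal)
Convert 3247 (decimal) → 3247 = 12×256 + 10×16 + 15 → 0xCAF (hexadecimal)
0xCAF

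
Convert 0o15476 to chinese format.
Convert 0o15476 (octal) → 1×4096 + 5×512 + 4×64 + 7×8 + 6 = 6974 (decimal)
Convert 6974 (decimal) → 6974 = 6×1000 + 9×100 + 7×10 + 4 → 六千九百七十四 (Chinese numeral)
六千九百七十四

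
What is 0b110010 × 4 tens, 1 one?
Convert 0b110010 (binary) → 32 + 16 + 2 = 50 (decimal)
Convert 4 tens, 1 one (place-value notation) → 4×10 + 1 = 41 (decimal)
Compute 50 × 41 = 2050
2050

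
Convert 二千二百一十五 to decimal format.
Convert 二千二百一十五 (Chinese numeral) → 2×1000 + 2×100 + 1×10 + 5 = 2215 (decimal)
2215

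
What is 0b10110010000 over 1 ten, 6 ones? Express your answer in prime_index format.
Convert 0b10110010000 (binary) → 1024 + 256 + 128 + 16 = 1424 (decimal)
Convert 1 ten, 6 ones (place-value notation) → 1×10 + 6 = 16 (decimal)
Compute 1424 ÷ 16 = 89
Convert 89 (decimal) → the 24th prime (prime index)
the 24th prime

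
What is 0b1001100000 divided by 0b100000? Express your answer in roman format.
Convert 0b1001100000 (binary) → 512 + 64 + 32 = 608 (decimal)
Convert 0b100000 (binary) → 32 (decimal)
Compute 608 ÷ 32 = 19
Convert 19 (decimal) → 19 = 10 + 9 → XIX (Roman numeral)
XIX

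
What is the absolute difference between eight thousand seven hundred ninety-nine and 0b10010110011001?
Convert eight thousand seven hundred ninety-nine (English words) → 8×1000 + 7×100 + 99 = 8799 (decimal)
Convert 0b10010110011001 (binary) → 8192 + 1024 + 256 + 128 + 16 + 8 + 1 = 9625 (decimal)
Compute |8799 - 9625| = 826
826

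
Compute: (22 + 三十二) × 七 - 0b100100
Convert 三十二 (Chinese numeral) → 3×10 + 2 = 32 (decimal)
Convert 七 (Chinese numeral) → 7 (decimal)
Convert 0b100100 (binary) → 32 + 4 = 36 (decimal)
Expression in decimal: (22 + 32) × 7 - 36
Parentheses first: 22 + 32 = 54
Multiply: 54 × 7 = 378
Subtract: 378 - 36 = 342
342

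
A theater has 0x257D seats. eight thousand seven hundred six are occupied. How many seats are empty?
Convert 0x257D (hexadecimal) → 2×4096 + 5×256 + 7×16 + 13 = 9597 (decimal)
Convert eight thousand seven hundred six (English words) → 8×1000 + 7×100 + 6 = 8706 (decimal)
Compute 9597 - 8706 = 891
891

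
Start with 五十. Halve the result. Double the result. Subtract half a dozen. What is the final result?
Convert 五十 (Chinese numeral) → 5×10 = 50 (decimal)
Start: 50
50 ÷ 2 = 25
25 × 2 = 50
Convert half a dozen (colloquial) → 6 (decimal)
50 - 6 = 44
44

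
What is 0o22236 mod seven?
Convert 0o22236 (octal) → 2×4096 + 2×512 + 2×64 + 3×8 + 6 = 9374 (decimal)
Convert seven (English words) → 7 (decimal)
Compute 9374 mod 7 = 1
1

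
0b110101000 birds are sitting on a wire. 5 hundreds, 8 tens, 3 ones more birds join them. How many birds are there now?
Convert 0b110101000 (binary) → 256 + 128 + 32 + 8 = 424 (decimal)
Convert 5 hundreds, 8 tens, 3 ones (place-value notation) → 5×100 + 8×10 + 3 = 583 (decimal)
Compute 424 + 583 = 1007
1007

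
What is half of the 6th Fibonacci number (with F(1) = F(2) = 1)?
The 6th Fibonacci number (with F(1) = F(2) = 1): 1, 1, 2, 3, 5, 8 → 8
Compute 8 ÷ 2 = 4
4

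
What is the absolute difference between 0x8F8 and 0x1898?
Convert 0x8F8 (hexadecimal) → 8×256 + 15×16 + 8 = 2296 (decimal)
Convert 0x1898 (hexadecimal) → 1×4096 + 8×256 + 9×16 + 8 = 6296 (decimal)
Compute |2296 - 6296| = 4000
4000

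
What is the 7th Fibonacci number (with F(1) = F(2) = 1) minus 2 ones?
The 7th Fibonacci number (with F(1) = F(2) = 1): 1, 1, 2, 3, 5, 8, 13 → 13
Convert 2 ones (place-value notation) → 2 (decimal)
Compute 13 - 2 = 11
11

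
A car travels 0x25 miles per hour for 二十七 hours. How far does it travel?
Convert 0x25 (hexadecimal) → 2×16 + 5 = 37 (decimal)
Convert 二十七 (Chinese numeral) → 2×10 + 7 = 27 (decimal)
Compute 37 × 27 = 999
999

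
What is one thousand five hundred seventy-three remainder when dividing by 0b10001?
Convert one thousand five hundred seventy-three (English words) → 1×1000 + 5×100 + 73 = 1573 (decimal)
Convert 0b10001 (binary) → 16 + 1 = 17 (decimal)
Compute 1573 mod 17 = 9
9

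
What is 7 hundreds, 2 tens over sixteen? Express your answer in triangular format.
Convert 7 hundreds, 2 tens (place-value notation) → 7×100 + 2×10 = 720 (decimal)
Convert sixteen (English words) → 16 (decimal)
Compute 720 ÷ 16 = 45
Convert 45 (decimal) → 45 = 9×10/2 → the 9th triangular number (triangular index)
the 9th triangular number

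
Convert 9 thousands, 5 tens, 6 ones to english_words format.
Convert 9 thousands, 5 tens, 6 ones (place-value notation) → 9×1000 + 5×10 + 6 = 9056 (decimal)
Convert 9056 (decimal) → 9056 = 9×1000 + 56 → nine thousand fifty-six (English words)
nine thousand fifty-six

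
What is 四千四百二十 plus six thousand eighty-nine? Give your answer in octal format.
Convert 四千四百二十 (Chinese numeral) → 4×1000 + 4×100 + 2×10 = 4420 (decimal)
Convert six thousand eighty-nine (English words) → 6×1000 + 89 = 6089 (decimal)
Compute 4420 + 6089 = 10509
Convert 10509 (decimal) → 10509 = 2×4096 + 4×512 + 4×64 + 1×8 + 5 → 0o24415 (octal)
0o24415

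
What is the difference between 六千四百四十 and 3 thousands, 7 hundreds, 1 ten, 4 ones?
Convert 六千四百四十 (Chinese numeral) → 6×1000 + 4×100 + 4×10 = 6440 (decimal)
Convert 3 thousands, 7 hundreds, 1 ten, 4 ones (place-value notation) → 3×1000 + 7×100 + 1×10 + 4 = 3714 (decimal)
Difference: |6440 - 3714| = 2726
2726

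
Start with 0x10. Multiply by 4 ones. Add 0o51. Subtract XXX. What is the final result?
Convert 0x10 (hexadecimal) → 1×16 = 16 (decimal)
Start: 16
Convert 4 ones (place-value notation) → 4 (decimal)
16 × 4 = 64
Convert 0o51 (octal) → 5×8 + 1 = 41 (decimal)
64 + 41 = 105
Convert XXX (Roman numeral) → 10 + 10 + 10 = 30 (decimal)
105 - 30 = 75
75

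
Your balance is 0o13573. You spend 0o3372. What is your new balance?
Convert 0o13573 (octal) → 1×4096 + 3×512 + 5×64 + 7×8 + 3 = 6011 (decimal)
Convert 0o3372 (octal) → 3×512 + 3×64 + 7×8 + 2 = 1786 (decimal)
Compute 6011 - 1786 = 4225
4225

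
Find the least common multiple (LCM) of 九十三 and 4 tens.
Convert 九十三 (Chinese numeral) → 9×10 + 3 = 93 (decimal)
Convert 4 tens (place-value notation) → 4×10 = 40 (decimal)
Compute lcm(93, 40) = 3720
3720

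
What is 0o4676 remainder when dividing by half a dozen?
Convert 0o4676 (octal) → 4×512 + 6×64 + 7×8 + 6 = 2494 (decimal)
Convert half a dozen (colloquial) → 6 (decimal)
Compute 2494 mod 6 = 4
4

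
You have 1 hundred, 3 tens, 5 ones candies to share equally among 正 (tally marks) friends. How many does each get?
Convert 1 hundred, 3 tens, 5 ones (place-value notation) → 1×100 + 3×10 + 5 = 135 (decimal)
Convert 正 (tally marks) → 5 (decimal)
Compute 135 ÷ 5 = 27
27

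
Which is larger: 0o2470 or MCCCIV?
Convert 0o2470 (octal) → 2×512 + 4×64 + 7×8 = 1336 (decimal)
Convert MCCCIV (Roman numeral) → 1000 + 100 + 100 + 100 + 4 = 1304 (decimal)
Compare 1336 vs 1304: larger = 1336
1336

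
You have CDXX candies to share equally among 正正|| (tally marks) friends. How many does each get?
Convert CDXX (Roman numeral) → 400 + 10 + 10 = 420 (decimal)
Convert 正正|| (tally marks) → 5 + 5 + 2 = 12 (decimal)
Compute 420 ÷ 12 = 35
35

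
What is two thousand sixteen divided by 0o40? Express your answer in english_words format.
Convert two thousand sixteen (English words) → 2×1000 + 16 = 2016 (decimal)
Convert 0o40 (octal) → 4×8 = 32 (decimal)
Compute 2016 ÷ 32 = 63
Convert 63 (decimal) → sixty-three (English words)
sixty-three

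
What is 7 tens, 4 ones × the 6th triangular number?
Convert 7 tens, 4 ones (place-value notation) → 7×10 + 4 = 74 (decimal)
Convert the 6th triangular number (triangular index) → 6×7/2 = 21 (decimal)
Compute 74 × 21 = 1554
1554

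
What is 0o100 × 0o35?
Convert 0o100 (octal) → 1×64 = 64 (decimal)
Convert 0o35 (octal) → 3×8 + 5 = 29 (decimal)
Compute 64 × 29 = 1856
1856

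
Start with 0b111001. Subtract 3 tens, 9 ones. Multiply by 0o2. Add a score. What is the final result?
Convert 0b111001 (binary) → 32 + 16 + 8 + 1 = 57 (decimal)
Start: 57
Convert 3 tens, 9 ones (place-value notation) → 3×10 + 9 = 39 (decimal)
57 - 39 = 18
Convert 0o2 (octal) → 2 (decimal)
18 × 2 = 36
Convert a score (colloquial) → 20 (decimal)
36 + 20 = 56
56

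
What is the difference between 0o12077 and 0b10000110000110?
Convert 0o12077 (octal) → 1×4096 + 2×512 + 7×8 + 7 = 5183 (decimal)
Convert 0b10000110000110 (binary) → 8192 + 256 + 128 + 4 + 2 = 8582 (decimal)
Difference: |5183 - 8582| = 3399
3399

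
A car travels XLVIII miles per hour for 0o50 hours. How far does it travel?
Convert XLVIII (Roman numeral) → 40 + 5 + 1 + 1 + 1 = 48 (decimal)
Convert 0o50 (octal) → 5×8 = 40 (decimal)
Compute 48 × 40 = 1920
1920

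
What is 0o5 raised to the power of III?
Convert 0o5 (octal) → 5 (decimal)
Convert III (Roman numeral) → 1 + 1 + 1 = 3 (decimal)
Compute 5 ^ 3 = 125
125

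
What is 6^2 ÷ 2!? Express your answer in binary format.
Convert 6^2 (power) → 36 (decimal)
Convert 2! (factorial) → 2 (decimal)
Compute 36 ÷ 2 = 18
Convert 18 (decimal) → 18 = 16 + 2 → 0b10010 (binary)
0b10010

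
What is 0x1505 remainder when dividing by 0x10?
Convert 0x1505 (hexadecimal) → 1×4096 + 5×256 + 5 = 5381 (decimal)
Convert 0x10 (hexadecimal) → 1×16 = 16 (decimal)
Compute 5381 mod 16 = 5
5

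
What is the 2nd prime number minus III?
The 2nd prime number = 3
Convert III (Roman numeral) → 1 + 1 + 1 = 3 (decimal)
Compute 3 - 3 = 0
0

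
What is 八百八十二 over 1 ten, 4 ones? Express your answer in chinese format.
Convert 八百八十二 (Chinese numeral) → 8×100 + 8×10 + 2 = 882 (decimal)
Convert 1 ten, 4 ones (place-value notation) → 1×10 + 4 = 14 (decimal)
Compute 882 ÷ 14 = 63
Convert 63 (decimal) → 63 = 6×10 + 3 → 六十三 (Chinese numeral)
六十三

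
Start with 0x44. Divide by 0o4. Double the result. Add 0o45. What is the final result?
Convert 0x44 (hexadecimal) → 4×16 + 4 = 68 (decimal)
Start: 68
Convert 0o4 (octal) → 4 (decimal)
68 ÷ 4 = 17
17 × 2 = 34
Convert 0o45 (octal) → 4×8 + 5 = 37 (decimal)
34 + 37 = 71
71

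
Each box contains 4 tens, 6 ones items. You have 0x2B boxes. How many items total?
Convert 4 tens, 6 ones (place-value notation) → 4×10 + 6 = 46 (decimal)
Convert 0x2B (hexadecimal) → 2×16 + 11 = 43 (decimal)
Compute 46 × 43 = 1978
1978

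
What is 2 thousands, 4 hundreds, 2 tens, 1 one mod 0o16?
Convert 2 thousands, 4 hundreds, 2 tens, 1 one (place-value notation) → 2×1000 + 4×100 + 2×10 + 1 = 2421 (decimal)
Convert 0o16 (octal) → 1×8 + 6 = 14 (decimal)
Compute 2421 mod 14 = 13
13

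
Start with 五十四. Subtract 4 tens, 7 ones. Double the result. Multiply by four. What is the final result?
Convert 五十四 (Chinese numeral) → 5×10 + 4 = 54 (decimal)
Start: 54
Convert 4 tens, 7 ones (place-value notation) → 4×10 + 7 = 47 (decimal)
54 - 47 = 7
7 × 2 = 14
Convert four (English words) → 4 (decimal)
14 × 4 = 56
56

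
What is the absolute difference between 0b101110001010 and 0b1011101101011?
Convert 0b101110001010 (binary) → 2048 + 512 + 256 + 128 + 8 + 2 = 2954 (decimal)
Convert 0b1011101101011 (binary) → 4096 + 1024 + 512 + 256 + 64 + 32 + 8 + 2 + 1 = 5995 (decimal)
Compute |2954 - 5995| = 3041
3041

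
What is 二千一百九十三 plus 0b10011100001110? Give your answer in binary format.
Convert 二千一百九十三 (Chinese numeral) → 2×1000 + 1×100 + 9×10 + 3 = 2193 (decimal)
Convert 0b10011100001110 (binary) → 8192 + 1024 + 512 + 256 + 8 + 4 + 2 = 9998 (decimal)
Compute 2193 + 9998 = 12191
Convert 12191 (decimal) → 12191 = 8192 + 2048 + 1024 + 512 + 256 + 128 + 16 + 8 + 4 + 2 + 1 → 0b10111110011111 (binary)
0b10111110011111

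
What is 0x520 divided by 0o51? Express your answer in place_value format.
Convert 0x520 (hexadecimal) → 5×256 + 2×16 = 1312 (decimal)
Convert 0o51 (octal) → 5×8 + 1 = 41 (decimal)
Compute 1312 ÷ 41 = 32
Convert 32 (decimal) → 32 = 3×10 + 2 → 3 tens, 2 ones (place-value notation)
3 tens, 2 ones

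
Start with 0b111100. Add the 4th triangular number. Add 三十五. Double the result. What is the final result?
Convert 0b111100 (binary) → 32 + 16 + 8 + 4 = 60 (decimal)
Start: 60
Convert the 4th triangular number (triangular index) → 4×5/2 = 10 (decimal)
60 + 10 = 70
Convert 三十五 (Chinese numeral) → 3×10 + 5 = 35 (decimal)
70 + 35 = 105
105 × 2 = 210
210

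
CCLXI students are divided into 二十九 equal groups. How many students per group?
Convert CCLXI (Roman numeral) → 100 + 100 + 50 + 10 + 1 = 261 (decimal)
Convert 二十九 (Chinese numeral) → 2×10 + 9 = 29 (decimal)
Compute 261 ÷ 29 = 9
9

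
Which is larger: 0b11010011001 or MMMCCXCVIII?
Convert 0b11010011001 (binary) → 1024 + 512 + 128 + 16 + 8 + 1 = 1689 (decimal)
Convert MMMCCXCVIII (Roman numeral) → 1000 + 1000 + 1000 + 100 + 100 + 90 + 5 + 1 + 1 + 1 = 3298 (decimal)
Compare 1689 vs 3298: larger = 3298
3298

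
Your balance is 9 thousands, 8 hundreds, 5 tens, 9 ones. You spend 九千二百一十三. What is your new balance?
Convert 9 thousands, 8 hundreds, 5 tens, 9 ones (place-value notation) → 9×1000 + 8×100 + 5×10 + 9 = 9859 (decimal)
Convert 九千二百一十三 (Chinese numeral) → 9×1000 + 2×100 + 1×10 + 3 = 9213 (decimal)
Compute 9859 - 9213 = 646
646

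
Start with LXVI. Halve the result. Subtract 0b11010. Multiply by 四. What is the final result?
Convert LXVI (Roman numeral) → 50 + 10 + 5 + 1 = 66 (decimal)
Start: 66
66 ÷ 2 = 33
Convert 0b11010 (binary) → 16 + 8 + 2 = 26 (decimal)
33 - 26 = 7
Convert 四 (Chinese numeral) → 4 (decimal)
7 × 4 = 28
28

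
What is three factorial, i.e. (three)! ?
Convert three (English words) → 3 (decimal)
Compute 3! = 6
6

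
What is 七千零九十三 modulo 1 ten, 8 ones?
Convert 七千零九十三 (Chinese numeral) → 7×1000 + 9×10 + 3 = 7093 (decimal)
Convert 1 ten, 8 ones (place-value notation) → 1×10 + 8 = 18 (decimal)
Compute 7093 mod 18 = 1
1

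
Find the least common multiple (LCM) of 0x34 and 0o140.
Convert 0x34 (hexadecimal) → 3×16 + 4 = 52 (decimal)
Convert 0o140 (octal) → 1×64 + 4×8 = 96 (decimal)
Compute lcm(52, 96) = 1248
1248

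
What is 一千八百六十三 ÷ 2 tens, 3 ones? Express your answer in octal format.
Convert 一千八百六十三 (Chinese numeral) → 1×1000 + 8×100 + 6×10 + 3 = 1863 (decimal)
Convert 2 tens, 3 ones (place-value notation) → 2×10 + 3 = 23 (decimal)
Compute 1863 ÷ 23 = 81
Convert 81 (decimal) → 81 = 1×64 + 2×8 + 1 → 0o121 (octal)
0o121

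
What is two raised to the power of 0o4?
Convert two (English words) → 2 (decimal)
Convert 0o4 (octal) → 4 (decimal)
Compute 2 ^ 4 = 16
16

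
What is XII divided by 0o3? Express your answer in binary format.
Convert XII (Roman numeral) → 10 + 1 + 1 = 12 (decimal)
Convert 0o3 (octal) → 3 (decimal)
Compute 12 ÷ 3 = 4
Convert 4 (decimal) → 0b100 (binary)
0b100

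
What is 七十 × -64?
Convert 七十 (Chinese numeral) → 7×10 = 70 (decimal)
Compute 70 × -64 = -4480
-4480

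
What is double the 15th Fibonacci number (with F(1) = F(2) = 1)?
The 15th Fibonacci number (with F(1) = F(2) = 1): 1, 1, 2, 3, 5, 8, 13, 21, 34, 55, 89, 144, 233, 377, 610 → 610
Compute 610 × 2 = 1220
1220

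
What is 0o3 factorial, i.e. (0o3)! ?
Convert 0o3 (octal) → 3 (decimal)
Compute 3! = 6
6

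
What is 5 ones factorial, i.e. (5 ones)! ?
Convert 5 ones (place-value notation) → 5 (decimal)
Compute 5! = 120
120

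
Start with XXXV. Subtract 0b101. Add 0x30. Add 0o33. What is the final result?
Convert XXXV (Roman numeral) → 10 + 10 + 10 + 5 = 35 (decimal)
Start: 35
Convert 0b101 (binary) → 4 + 1 = 5 (decimal)
35 - 5 = 30
Convert 0x30 (hexadecimal) → 3×16 = 48 (decimal)
30 + 48 = 78
Convert 0o33 (octal) → 3×8 + 3 = 27 (decimal)
78 + 27 = 105
105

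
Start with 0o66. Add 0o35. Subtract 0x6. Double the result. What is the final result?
Convert 0o66 (octal) → 6×8 + 6 = 54 (decimal)
Start: 54
Convert 0o35 (octal) → 3×8 + 5 = 29 (decimal)
54 + 29 = 83
Convert 0x6 (hexadecimal) → 6 (decimal)
83 - 6 = 77
77 × 2 = 154
154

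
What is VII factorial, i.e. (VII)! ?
Convert VII (Roman numeral) → 5 + 1 + 1 = 7 (decimal)
Compute 7! = 5040
5040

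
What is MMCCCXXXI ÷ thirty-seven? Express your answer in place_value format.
Convert MMCCCXXXI (Roman numeral) → 1000 + 1000 + 100 + 100 + 100 + 10 + 10 + 10 + 1 = 2331 (decimal)
Convert thirty-seven (English words) → 37 (decimal)
Compute 2331 ÷ 37 = 63
Convert 63 (decimal) → 63 = 6×10 + 3 → 6 tens, 3 ones (place-value notation)
6 tens, 3 ones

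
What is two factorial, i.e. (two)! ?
Convert two (English words) → 2 (decimal)
Compute 2! = 2
2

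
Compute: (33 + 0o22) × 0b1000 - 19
Convert 0o22 (octal) → 2×8 + 2 = 18 (decimal)
Convert 0b1000 (binary) → 8 (decimal)
Expression in decimal: (33 + 18) × 8 - 19
Parentheses first: 33 + 18 = 51
Multiply: 51 × 8 = 408
Subtract: 408 - 19 = 389
389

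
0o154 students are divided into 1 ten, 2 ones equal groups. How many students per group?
Convert 0o154 (octal) → 1×64 + 5×8 + 4 = 108 (decimal)
Convert 1 ten, 2 ones (place-value notation) → 1×10 + 2 = 12 (decimal)
Compute 108 ÷ 12 = 9
9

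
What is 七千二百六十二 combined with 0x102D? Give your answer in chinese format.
Convert 七千二百六十二 (Chinese numeral) → 7×1000 + 2×100 + 6×10 + 2 = 7262 (decimal)
Convert 0x102D (hexadecimal) → 1×4096 + 2×16 + 13 = 4141 (decimal)
Compute 7262 + 4141 = 11403
Convert 11403 (decimal) → 11403 = 1×10000 + 1×1000 + 4×100 + 3 → 一万一千四百零三 (Chinese numeral)
一万一千四百零三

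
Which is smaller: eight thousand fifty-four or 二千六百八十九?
Convert eight thousand fifty-four (English words) → 8×1000 + 54 = 8054 (decimal)
Convert 二千六百八十九 (Chinese numeral) → 2×1000 + 6×100 + 8×10 + 9 = 2689 (decimal)
Compare 8054 vs 2689: smaller = 2689
2689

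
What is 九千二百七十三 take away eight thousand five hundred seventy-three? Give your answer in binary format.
Convert 九千二百七十三 (Chinese numeral) → 9×1000 + 2×100 + 7×10 + 3 = 9273 (decimal)
Convert eight thousand five hundred seventy-three (English words) → 8×1000 + 5×100 + 73 = 8573 (decimal)
Compute 9273 - 8573 = 700
Convert 700 (decimal) → 700 = 512 + 128 + 32 + 16 + 8 + 4 → 0b1010111100 (binary)
0b1010111100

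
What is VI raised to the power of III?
Convert VI (Roman numeral) → 5 + 1 = 6 (decimal)
Convert III (Roman numeral) → 1 + 1 + 1 = 3 (decimal)
Compute 6 ^ 3 = 216
216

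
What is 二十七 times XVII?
Convert 二十七 (Chinese numeral) → 2×10 + 7 = 27 (decimal)
Convert XVII (Roman numeral) → 10 + 5 + 1 + 1 = 17 (decimal)
Compute 27 × 17 = 459
459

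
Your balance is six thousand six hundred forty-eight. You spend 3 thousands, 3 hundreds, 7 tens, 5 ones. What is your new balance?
Convert six thousand six hundred forty-eight (English words) → 6×1000 + 6×100 + 48 = 6648 (decimal)
Convert 3 thousands, 3 hundreds, 7 tens, 5 ones (place-value notation) → 3×1000 + 3×100 + 7×10 + 5 = 3375 (decimal)
Compute 6648 - 3375 = 3273
3273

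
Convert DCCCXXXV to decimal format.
Convert DCCCXXXV (Roman numeral) → 500 + 100 + 100 + 100 + 10 + 10 + 10 + 5 = 835 (decimal)
835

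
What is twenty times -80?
Convert twenty (English words) → 20 (decimal)
Compute 20 × -80 = -1600
-1600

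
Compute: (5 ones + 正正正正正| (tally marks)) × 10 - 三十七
Convert 5 ones (place-value notation) → 5 (decimal)
Convert 正正正正正| (tally marks) → 5 + 5 + 5 + 5 + 5 + 1 = 26 (decimal)
Convert 三十七 (Chinese numeral) → 3×10 + 7 = 37 (decimal)
Expression in decimal: (5 + 26) × 10 - 37
Parentheses first: 5 + 26 = 31
Multiply: 31 × 10 = 310
Subtract: 310 - 37 = 273
273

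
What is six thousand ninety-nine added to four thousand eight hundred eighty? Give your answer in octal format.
Convert six thousand ninety-nine (English words) → 6×1000 + 99 = 6099 (decimal)
Convert four thousand eight hundred eighty (English words) → 4×1000 + 8×100 + 80 = 4880 (decimal)
Compute 6099 + 4880 = 10979
Convert 10979 (decimal) → 10979 = 2×4096 + 5×512 + 3×64 + 4×8 + 3 → 0o25343 (octal)
0o25343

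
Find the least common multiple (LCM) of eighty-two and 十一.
Convert eighty-two (English words) → 82 (decimal)
Convert 十一 (Chinese numeral) → 1×10 + 1 = 11 (decimal)
Compute lcm(82, 11) = 902
902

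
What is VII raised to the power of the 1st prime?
Convert VII (Roman numeral) → 5 + 1 + 1 = 7 (decimal)
Convert the 1st prime (prime index) → 2 (decimal)
Compute 7 ^ 2 = 49
49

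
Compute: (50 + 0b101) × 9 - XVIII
Convert 0b101 (binary) → 4 + 1 = 5 (decimal)
Convert XVIII (Roman numeral) → 10 + 5 + 1 + 1 + 1 = 18 (decimal)
Expression in decimal: (50 + 5) × 9 - 18
Parentheses first: 50 + 5 = 55
Multiply: 55 × 9 = 495
Subtract: 495 - 18 = 477
477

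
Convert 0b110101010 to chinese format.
Convert 0b110101010 (binary) → 256 + 128 + 32 + 8 + 2 = 426 (decimal)
Convert 426 (decimal) → 426 = 4×100 + 2×10 + 6 → 四百二十六 (Chinese numeral)
四百二十六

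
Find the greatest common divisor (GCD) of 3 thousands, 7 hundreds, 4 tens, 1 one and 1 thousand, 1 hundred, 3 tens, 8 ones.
Convert 3 thousands, 7 hundreds, 4 tens, 1 one (place-value notation) → 3×1000 + 7×100 + 4×10 + 1 = 3741 (decimal)
Convert 1 thousand, 1 hundred, 3 tens, 8 ones (place-value notation) → 1×1000 + 1×100 + 3×10 + 8 = 1138 (decimal)
Compute gcd(3741, 1138) = 1
1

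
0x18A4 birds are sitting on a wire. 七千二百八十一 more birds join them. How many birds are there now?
Convert 0x18A4 (hexadecimal) → 1×4096 + 8×256 + 10×16 + 4 = 6308 (decimal)
Convert 七千二百八十一 (Chinese numeral) → 7×1000 + 2×100 + 8×10 + 1 = 7281 (decimal)
Compute 6308 + 7281 = 13589
13589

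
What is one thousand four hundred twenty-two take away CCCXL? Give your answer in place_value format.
Convert one thousand four hundred twenty-two (English words) → 1×1000 + 4×100 + 22 = 1422 (decimal)
Convert CCCXL (Roman numeral) → 100 + 100 + 100 + 40 = 340 (decimal)
Compute 1422 - 340 = 1082
Convert 1082 (decimal) → 1082 = 1×1000 + 8×10 + 2 → 1 thousand, 8 tens, 2 ones (place-value notation)
1 thousand, 8 tens, 2 ones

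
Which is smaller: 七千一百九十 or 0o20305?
Convert 七千一百九十 (Chinese numeral) → 7×1000 + 1×100 + 9×10 = 7190 (decimal)
Convert 0o20305 (octal) → 2×4096 + 3×64 + 5 = 8389 (decimal)
Compare 7190 vs 8389: smaller = 7190
7190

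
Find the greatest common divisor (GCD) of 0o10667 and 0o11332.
Convert 0o10667 (octal) → 1×4096 + 6×64 + 6×8 + 7 = 4535 (decimal)
Convert 0o11332 (octal) → 1×4096 + 1×512 + 3×64 + 3×8 + 2 = 4826 (decimal)
Compute gcd(4535, 4826) = 1
1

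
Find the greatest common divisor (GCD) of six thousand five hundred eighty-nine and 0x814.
Convert six thousand five hundred eighty-nine (English words) → 6×1000 + 5×100 + 89 = 6589 (decimal)
Convert 0x814 (hexadecimal) → 8×256 + 1×16 + 4 = 2068 (decimal)
Compute gcd(6589, 2068) = 11
11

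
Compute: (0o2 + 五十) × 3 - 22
Convert 0o2 (octal) → 2 (decimal)
Convert 五十 (Chinese numeral) → 5×10 = 50 (decimal)
Expression in decimal: (2 + 50) × 3 - 22
Parentheses first: 2 + 50 = 52
Multiply: 52 × 3 = 156
Subtract: 156 - 22 = 134
134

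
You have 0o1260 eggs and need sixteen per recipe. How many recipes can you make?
Convert 0o1260 (octal) → 1×512 + 2×64 + 6×8 = 688 (decimal)
Convert sixteen (English words) → 16 (decimal)
Compute 688 ÷ 16 = 43
43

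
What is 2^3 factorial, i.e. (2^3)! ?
Convert 2^3 (power) → 8 (decimal)
Compute 8! = 40320
40320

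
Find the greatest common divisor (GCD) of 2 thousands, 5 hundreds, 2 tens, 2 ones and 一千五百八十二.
Convert 2 thousands, 5 hundreds, 2 tens, 2 ones (place-value notation) → 2×1000 + 5×100 + 2×10 + 2 = 2522 (decimal)
Convert 一千五百八十二 (Chinese numeral) → 1×1000 + 5×100 + 8×10 + 2 = 1582 (decimal)
Compute gcd(2522, 1582) = 2
2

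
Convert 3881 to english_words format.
Convert 3881 (decimal) → 3881 = 3×1000 + 8×100 + 81 → three thousand eight hundred eighty-one (English words)
three thousand eight hundred eighty-one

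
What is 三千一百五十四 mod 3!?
Convert 三千一百五十四 (Chinese numeral) → 3×1000 + 1×100 + 5×10 + 4 = 3154 (decimal)
Convert 3! (factorial) → 6 (decimal)
Compute 3154 mod 6 = 4
4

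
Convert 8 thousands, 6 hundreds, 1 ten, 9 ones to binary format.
Convert 8 thousands, 6 hundreds, 1 ten, 9 ones (place-value notation) → 8×1000 + 6×100 + 1×10 + 9 = 8619 (decimal)
Convert 8619 (decimal) → 8619 = 8192 + 256 + 128 + 32 + 8 + 2 + 1 → 0b10000110101011 (binary)
0b10000110101011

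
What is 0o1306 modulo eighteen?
Convert 0o1306 (octal) → 1×512 + 3×64 + 6 = 710 (decimal)
Convert eighteen (English words) → 18 (decimal)
Compute 710 mod 18 = 8
8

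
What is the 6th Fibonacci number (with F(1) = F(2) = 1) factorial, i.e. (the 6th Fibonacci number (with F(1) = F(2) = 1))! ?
Convert the 6th Fibonacci number (with F(1) = F(2) = 1) (Fibonacci index) → 1, 1, 2, 3, 5, 8 → 8 (decimal)
Compute 8! = 40320
40320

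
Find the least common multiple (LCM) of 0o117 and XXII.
Convert 0o117 (octal) → 1×64 + 1×8 + 7 = 79 (decimal)
Convert XXII (Roman numeral) → 10 + 10 + 1 + 1 = 22 (decimal)
Compute lcm(79, 22) = 1738
1738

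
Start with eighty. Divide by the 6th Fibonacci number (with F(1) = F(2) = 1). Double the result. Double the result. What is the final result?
Convert eighty (English words) → 80 (decimal)
Start: 80
Convert the 6th Fibonacci number (with F(1) = F(2) = 1) (Fibonacci index) → 1, 1, 2, 3, 5, 8 → 8 (decimal)
80 ÷ 8 = 10
10 × 2 = 20
20 × 2 = 40
40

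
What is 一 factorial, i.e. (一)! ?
Convert 一 (Chinese numeral) → 1 (decimal)
Compute 1! = 1
1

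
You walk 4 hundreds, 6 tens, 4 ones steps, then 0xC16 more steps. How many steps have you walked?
Convert 4 hundreds, 6 tens, 4 ones (place-value notation) → 4×100 + 6×10 + 4 = 464 (decimal)
Convert 0xC16 (hexadecimal) → 12×256 + 1×16 + 6 = 3094 (decimal)
Compute 464 + 3094 = 3558
3558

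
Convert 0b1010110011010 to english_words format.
Convert 0b1010110011010 (binary) → 4096 + 1024 + 256 + 128 + 16 + 8 + 2 = 5530 (decimal)
Convert 5530 (decimal) → 5530 = 5×1000 + 5×100 + 30 → five thousand five hundred thirty (English words)
five thousand five hundred thirty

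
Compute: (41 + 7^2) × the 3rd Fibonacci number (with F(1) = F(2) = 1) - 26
Convert 7^2 (power) → 49 (decimal)
Convert the 3rd Fibonacci number (with F(1) = F(2) = 1) (Fibonacci index) → 1, 1, 2 → 2 (decimal)
Expression in decimal: (41 + 49) × 2 - 26
Parentheses first: 41 + 49 = 90
Multiply: 90 × 2 = 180
Subtract: 180 - 26 = 154
154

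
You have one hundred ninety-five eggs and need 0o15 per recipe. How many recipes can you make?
Convert one hundred ninety-five (English words) → 1×100 + 95 = 195 (decimal)
Convert 0o15 (octal) → 1×8 + 5 = 13 (decimal)
Compute 195 ÷ 13 = 15
15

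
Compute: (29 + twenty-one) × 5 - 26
Convert twenty-one (English words) → 21 (decimal)
Expression in decimal: (29 + 21) × 5 - 26
Parentheses first: 29 + 21 = 50
Multiply: 50 × 5 = 250
Subtract: 250 - 26 = 224
224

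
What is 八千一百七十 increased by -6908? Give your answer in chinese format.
Convert 八千一百七十 (Chinese numeral) → 8×1000 + 1×100 + 7×10 = 8170 (decimal)
Compute 8170 + -6908 = 1262
Convert 1262 (decimal) → 1262 = 1×1000 + 2×100 + 6×10 + 2 → 一千二百六十二 (Chinese numeral)
一千二百六十二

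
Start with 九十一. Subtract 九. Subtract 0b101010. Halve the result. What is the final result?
Convert 九十一 (Chinese numeral) → 9×10 + 1 = 91 (decimal)
Start: 91
Convert 九 (Chinese numeral) → 9 (decimal)
91 - 9 = 82
Convert 0b101010 (binary) → 32 + 8 + 2 = 42 (decimal)
82 - 42 = 40
40 ÷ 2 = 20
20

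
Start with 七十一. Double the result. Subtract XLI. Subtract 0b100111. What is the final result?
Convert 七十一 (Chinese numeral) → 7×10 + 1 = 71 (decimal)
Start: 71
71 × 2 = 142
Convert XLI (Roman numeral) → 40 + 1 = 41 (decimal)
142 - 41 = 101
Convert 0b100111 (binary) → 32 + 4 + 2 + 1 = 39 (decimal)
101 - 39 = 62
62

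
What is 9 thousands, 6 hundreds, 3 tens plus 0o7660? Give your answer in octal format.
Convert 9 thousands, 6 hundreds, 3 tens (place-value notation) → 9×1000 + 6×100 + 3×10 = 9630 (decimal)
Convert 0o7660 (octal) → 7×512 + 6×64 + 6×8 = 4016 (decimal)
Compute 9630 + 4016 = 13646
Convert 13646 (decimal) → 13646 = 3×4096 + 2×512 + 5×64 + 1×8 + 6 → 0o32516 (octal)
0o32516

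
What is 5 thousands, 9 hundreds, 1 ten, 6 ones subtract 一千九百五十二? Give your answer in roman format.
Convert 5 thousands, 9 hundreds, 1 ten, 6 ones (place-value notation) → 5×1000 + 9×100 + 1×10 + 6 = 5916 (decimal)
Convert 一千九百五十二 (Chinese numeral) → 1×1000 + 9×100 + 5×10 + 2 = 1952 (decimal)
Compute 5916 - 1952 = 3964
Convert 3964 (decimal) → 3964 = 1000 + 1000 + 1000 + 900 + 50 + 10 + 4 → MMMCMLXIV (Roman numeral)
MMMCMLXIV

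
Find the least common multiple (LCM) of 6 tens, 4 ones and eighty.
Convert 6 tens, 4 ones (place-value notation) → 6×10 + 4 = 64 (decimal)
Convert eighty (English words) → 80 (decimal)
Compute lcm(64, 80) = 320
320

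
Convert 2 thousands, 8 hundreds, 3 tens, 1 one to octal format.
Convert 2 thousands, 8 hundreds, 3 tens, 1 one (place-value notation) → 2×1000 + 8×100 + 3×10 + 1 = 2831 (decimal)
Convert 2831 (decimal) → 2831 = 5×512 + 4×64 + 1×8 + 7 → 0o5417 (octal)
0o5417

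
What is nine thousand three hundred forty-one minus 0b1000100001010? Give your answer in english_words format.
Convert nine thousand three hundred forty-one (English words) → 9×1000 + 3×100 + 41 = 9341 (decimal)
Convert 0b1000100001010 (binary) → 4096 + 256 + 8 + 2 = 4362 (decimal)
Compute 9341 - 4362 = 4979
Convert 4979 (decimal) → 4979 = 4×1000 + 9×100 + 79 → four thousand nine hundred seventy-nine (English words)
four thousand nine hundred seventy-nine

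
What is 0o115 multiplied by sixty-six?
Convert 0o115 (octal) → 1×64 + 1×8 + 5 = 77 (decimal)
Convert sixty-six (English words) → 66 (decimal)
Compute 77 × 66 = 5082
5082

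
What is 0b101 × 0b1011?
Convert 0b101 (binary) → 4 + 1 = 5 (decimal)
Convert 0b1011 (binary) → 8 + 2 + 1 = 11 (decimal)
Compute 5 × 11 = 55
55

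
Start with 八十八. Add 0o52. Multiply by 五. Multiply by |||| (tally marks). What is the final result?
Convert 八十八 (Chinese numeral) → 8×10 + 8 = 88 (decimal)
Start: 88
Convert 0o52 (octal) → 5×8 + 2 = 42 (decimal)
88 + 42 = 130
Convert 五 (Chinese numeral) → 5 (decimal)
130 × 5 = 650
Convert |||| (tally marks) → 4 (decimal)
650 × 4 = 2600
2600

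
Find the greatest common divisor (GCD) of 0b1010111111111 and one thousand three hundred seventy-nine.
Convert 0b1010111111111 (binary) → 4096 + 1024 + 256 + 128 + 64 + 32 + 16 + 8 + 4 + 2 + 1 = 5631 (decimal)
Convert one thousand three hundred seventy-nine (English words) → 1×1000 + 3×100 + 79 = 1379 (decimal)
Compute gcd(5631, 1379) = 1
1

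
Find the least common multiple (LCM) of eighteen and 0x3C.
Convert eighteen (English words) → 18 (decimal)
Convert 0x3C (hexadecimal) → 3×16 + 12 = 60 (decimal)
Compute lcm(18, 60) = 180
180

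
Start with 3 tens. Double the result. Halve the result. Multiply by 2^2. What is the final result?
Convert 3 tens (place-value notation) → 3×10 = 30 (decimal)
Start: 30
30 × 2 = 60
60 ÷ 2 = 30
Convert 2^2 (power) → 4 (decimal)
30 × 4 = 120
120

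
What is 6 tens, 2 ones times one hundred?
Convert 6 tens, 2 ones (place-value notation) → 6×10 + 2 = 62 (decimal)
Convert one hundred (English words) → 1×100 = 100 (decimal)
Compute 62 × 100 = 6200
6200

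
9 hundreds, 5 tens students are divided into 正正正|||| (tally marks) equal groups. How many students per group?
Convert 9 hundreds, 5 tens (place-value notation) → 9×100 + 5×10 = 950 (decimal)
Convert 正正正|||| (tally marks) → 5 + 5 + 5 + 4 = 19 (decimal)
Compute 950 ÷ 19 = 50
50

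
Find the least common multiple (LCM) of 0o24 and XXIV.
Convert 0o24 (octal) → 2×8 + 4 = 20 (decimal)
Convert XXIV (Roman numeral) → 10 + 10 + 4 = 24 (decimal)
Compute lcm(20, 24) = 120
120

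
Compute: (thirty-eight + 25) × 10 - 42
Convert thirty-eight (English words) → 38 (decimal)
Expression in decimal: (38 + 25) × 10 - 42
Parentheses first: 38 + 25 = 63
Multiply: 63 × 10 = 630
Subtract: 630 - 42 = 588
588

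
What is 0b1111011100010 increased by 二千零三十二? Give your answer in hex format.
Convert 0b1111011100010 (binary) → 4096 + 2048 + 1024 + 512 + 128 + 64 + 32 + 2 = 7906 (decimal)
Convert 二千零三十二 (Chinese numeral) → 2×1000 + 3×10 + 2 = 2032 (decimal)
Compute 7906 + 2032 = 9938
Convert 9938 (decimal) → 9938 = 2×4096 + 6×256 + 13×16 + 2 → 0x26D2 (hexadecimal)
0x26D2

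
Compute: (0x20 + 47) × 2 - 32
Convert 0x20 (hexadecimal) → 2×16 = 32 (decimal)
Expression in decimal: (32 + 47) × 2 - 32
Parentheses first: 32 + 47 = 79
Multiply: 79 × 2 = 158
Subtract: 158 - 32 = 126
126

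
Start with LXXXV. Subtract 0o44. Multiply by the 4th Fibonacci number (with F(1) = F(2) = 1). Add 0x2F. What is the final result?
Convert LXXXV (Roman numeral) → 50 + 10 + 10 + 10 + 5 = 85 (decimal)
Start: 85
Convert 0o44 (octal) → 4×8 + 4 = 36 (decimal)
85 - 36 = 49
Convert the 4th Fibonacci number (with F(1) = F(2) = 1) (Fibonacci index) → 1, 1, 2, 3 → 3 (decimal)
49 × 3 = 147
Convert 0x2F (hexadecimal) → 2×16 + 15 = 47 (decimal)
147 + 47 = 194
194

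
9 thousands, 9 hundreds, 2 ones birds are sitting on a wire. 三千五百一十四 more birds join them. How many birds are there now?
Convert 9 thousands, 9 hundreds, 2 ones (place-value notation) → 9×1000 + 9×100 + 2 = 9902 (decimal)
Convert 三千五百一十四 (Chinese numeral) → 3×1000 + 5×100 + 1×10 + 4 = 3514 (decimal)
Compute 9902 + 3514 = 13416
13416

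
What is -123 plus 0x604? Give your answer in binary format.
Convert 0x604 (hexadecimal) → 6×256 + 4 = 1540 (decimal)
Compute -123 + 1540 = 1417
Convert 1417 (decimal) → 1417 = 1024 + 256 + 128 + 8 + 1 → 0b10110001001 (binary)
0b10110001001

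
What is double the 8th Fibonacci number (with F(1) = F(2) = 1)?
The 8th Fibonacci number (with F(1) = F(2) = 1): 1, 1, 2, 3, 5, 8, 13, 21 → 21
Compute 21 × 2 = 42
42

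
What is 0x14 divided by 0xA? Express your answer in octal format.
Convert 0x14 (hexadecimal) → 1×16 + 4 = 20 (decimal)
Convert 0xA (hexadecimal) → 10 (decimal)
Compute 20 ÷ 10 = 2
Convert 2 (decimal) → 0o2 (octal)
0o2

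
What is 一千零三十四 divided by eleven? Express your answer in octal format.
Convert 一千零三十四 (Chinese numeral) → 1×1000 + 3×10 + 4 = 1034 (decimal)
Convert eleven (English words) → 11 (decimal)
Compute 1034 ÷ 11 = 94
Convert 94 (decimal) → 94 = 1×64 + 3×8 + 6 → 0o136 (octal)
0o136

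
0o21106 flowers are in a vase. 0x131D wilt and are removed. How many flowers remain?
Convert 0o21106 (octal) → 2×4096 + 1×512 + 1×64 + 6 = 8774 (decimal)
Convert 0x131D (hexadecimal) → 1×4096 + 3×256 + 1×16 + 13 = 4893 (decimal)
Compute 8774 - 4893 = 3881
3881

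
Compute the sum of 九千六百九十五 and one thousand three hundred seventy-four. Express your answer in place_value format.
Convert 九千六百九十五 (Chinese numeral) → 9×1000 + 6×100 + 9×10 + 5 = 9695 (decimal)
Convert one thousand three hundred seventy-four (English words) → 1×1000 + 3×100 + 74 = 1374 (decimal)
Compute 9695 + 1374 = 11069
Convert 11069 (decimal) → 11069 = 11×1000 + 6×10 + 9 → 11 thousands, 6 tens, 9 ones (place-value notation)
11 thousands, 6 tens, 9 ones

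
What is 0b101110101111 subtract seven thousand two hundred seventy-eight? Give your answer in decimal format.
Convert 0b101110101111 (binary) → 2048 + 512 + 256 + 128 + 32 + 8 + 4 + 2 + 1 = 2991 (decimal)
Convert seven thousand two hundred seventy-eight (English words) → 7×1000 + 2×100 + 78 = 7278 (decimal)
Compute 2991 - 7278 = -4287
-4287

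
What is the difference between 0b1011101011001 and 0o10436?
Convert 0b1011101011001 (binary) → 4096 + 1024 + 512 + 256 + 64 + 16 + 8 + 1 = 5977 (decimal)
Convert 0o10436 (octal) → 1×4096 + 4×64 + 3×8 + 6 = 4382 (decimal)
Difference: |5977 - 4382| = 1595
1595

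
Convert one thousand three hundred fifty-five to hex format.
Convert one thousand three hundred fifty-five (English words) → 1×1000 + 3×100 + 55 = 1355 (decimal)
Convert 1355 (decimal) → 1355 = 5×256 + 4×16 + 11 → 0x54B (hexadecimal)
0x54B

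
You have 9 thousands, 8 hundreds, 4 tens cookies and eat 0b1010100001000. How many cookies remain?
Convert 9 thousands, 8 hundreds, 4 tens (place-value notation) → 9×1000 + 8×100 + 4×10 = 9840 (decimal)
Convert 0b1010100001000 (binary) → 4096 + 1024 + 256 + 8 = 5384 (decimal)
Compute 9840 - 5384 = 4456
4456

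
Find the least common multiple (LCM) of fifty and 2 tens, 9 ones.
Convert fifty (English words) → 50 (decimal)
Convert 2 tens, 9 ones (place-value notation) → 2×10 + 9 = 29 (decimal)
Compute lcm(50, 29) = 1450
1450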